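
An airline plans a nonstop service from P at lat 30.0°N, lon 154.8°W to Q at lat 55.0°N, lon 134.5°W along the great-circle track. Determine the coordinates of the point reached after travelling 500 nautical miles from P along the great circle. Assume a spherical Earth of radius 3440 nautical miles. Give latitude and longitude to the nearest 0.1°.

≈ lat 37.5°N, lon 150.5°W

Write both endpoints as unit vectors p₁, p₂ with components (cos φ cos λ, cos φ sin λ, sin φ).
The central angle between the endpoints is δ = arccos(p₁·p₂) ≈ 0.504 rad (28.9°). The total great-circle distance is δ·R ≈ 0.504 × 3440 ≈ 1735 nmi, so the target fraction is f = 500/1735 ≈ 0.288.
Interpolate at f ≈ 0.288 with slerp weights a = sin((1−f)δ)/sin δ ≈ 0.727, b = sin(fδ)/sin δ ≈ 0.300.
p = a·p₁ + b·p₂ ≈ (-0.690, -0.391, 0.609); φ = arcsin(p_z) ≈ 37.52°, λ = atan2(p_y, p_x) ≈ -150.49°.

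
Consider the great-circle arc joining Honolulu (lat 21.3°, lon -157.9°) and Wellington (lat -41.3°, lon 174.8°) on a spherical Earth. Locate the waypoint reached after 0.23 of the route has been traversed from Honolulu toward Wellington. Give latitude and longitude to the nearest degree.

≈ lat 7°, lon -164°

Convert each endpoint to a unit vector on the sphere (x = cos φ cos λ, y = cos φ sin λ, z = sin φ).
The central angle between the endpoints is δ = arccos(p₁·p₂) ≈ 1.179 rad (67.5°).
Interpolate at f = 0.23 with slerp weights a = sin((1−f)δ)/sin δ ≈ 0.853, b = sin(fδ)/sin δ ≈ 0.290.
p = a·p₁ + b·p₂ ≈ (-0.953, -0.279, 0.119); φ = arcsin(p_z) ≈ 6.81°, λ = atan2(p_y, p_x) ≈ -163.67°.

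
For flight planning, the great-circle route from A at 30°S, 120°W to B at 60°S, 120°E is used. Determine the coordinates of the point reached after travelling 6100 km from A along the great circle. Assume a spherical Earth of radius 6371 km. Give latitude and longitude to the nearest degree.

From cos δ = sin φ₁ sin φ₂ + cos φ₁ cos φ₂ cos Δλ, the central angle is δ ≈ 1.353 rad (77.5°). The total great-circle distance is δ·R ≈ 1.353 × 6371 ≈ 8617 km, so the target fraction is f = 6100/8617 ≈ 0.708.
Interpolate at f ≈ 0.708 with slerp weights a = sin((1−f)δ)/sin δ ≈ 0.394, b = sin(fδ)/sin δ ≈ 0.838.
p = a·p₁ + b·p₂ ≈ (-0.380, 0.067, -0.923); φ = arcsin(p_z) ≈ -67.30°, λ = atan2(p_y, p_x) ≈ 170.00°.

≈ 67°S, 170°E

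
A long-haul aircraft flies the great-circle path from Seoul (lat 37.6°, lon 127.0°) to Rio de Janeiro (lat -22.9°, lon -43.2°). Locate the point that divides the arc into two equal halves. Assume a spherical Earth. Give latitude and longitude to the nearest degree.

Convert each endpoint to a unit vector on the sphere (x = cos φ cos λ, y = cos φ sin λ, z = sin φ).
The central angle between the endpoints is δ = arccos(p₁·p₂) ≈ 2.846 rad (163.1°).
Interpolate at f = 1/2 with slerp weights a = sin((1−f)δ)/sin δ ≈ 3.395, b = sin(fδ)/sin δ ≈ 3.395.
p = a·p₁ + b·p₂ ≈ (0.661, 0.007, 0.750); φ = arcsin(p_z) ≈ 48.62°, λ = atan2(p_y, p_x) ≈ 0.63°.

≈ lat 49°, lon 1°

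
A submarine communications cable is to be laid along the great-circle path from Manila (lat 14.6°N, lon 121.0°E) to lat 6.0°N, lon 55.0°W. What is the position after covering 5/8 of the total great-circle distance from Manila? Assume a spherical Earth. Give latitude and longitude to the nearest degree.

≈ lat 64°N, lon 34°W

From cos δ = sin φ₁ sin φ₂ + cos φ₁ cos φ₂ cos Δλ, the central angle is δ ≈ 2.775 rad (159.0°).
Interpolate at f = 5/8 with slerp weights a = sin((1−f)δ)/sin δ ≈ 2.410, b = sin(fδ)/sin δ ≈ 2.756.
p = a·p₁ + b·p₂ ≈ (0.371, -0.246, 0.896); φ = arcsin(p_z) ≈ 63.58°, λ = atan2(p_y, p_x) ≈ -33.56°.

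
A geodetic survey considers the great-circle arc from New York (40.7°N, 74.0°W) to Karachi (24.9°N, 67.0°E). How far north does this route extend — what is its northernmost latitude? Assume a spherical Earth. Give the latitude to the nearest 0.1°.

≈ 63.4°N

The great circle lies in the plane with unit normal n̂ = (p₁ × p₂)/|p₁ × p₂|.
Here n̂_z ≈ +0.448; the vertex latitude is φ_max = arccos|n̂_z| ≈ 63.4°.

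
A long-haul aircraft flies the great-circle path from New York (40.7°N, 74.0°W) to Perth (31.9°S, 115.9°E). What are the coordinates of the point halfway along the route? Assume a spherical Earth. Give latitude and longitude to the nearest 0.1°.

From cos δ = sin φ₁ sin φ₂ + cos φ₁ cos φ₂ cos Δλ, the central angle is δ ≈ 2.935 rad (168.1°).
Interpolate at f = 1/2 with slerp weights a = sin((1−f)δ)/sin δ ≈ 4.839, b = sin(fδ)/sin δ ≈ 4.839.
p = a·p₁ + b·p₂ ≈ (-0.783, 0.169, 0.598); φ = arcsin(p_z) ≈ 36.75°, λ = atan2(p_y, p_x) ≈ 167.82°.

≈ 36.8°N, 167.8°E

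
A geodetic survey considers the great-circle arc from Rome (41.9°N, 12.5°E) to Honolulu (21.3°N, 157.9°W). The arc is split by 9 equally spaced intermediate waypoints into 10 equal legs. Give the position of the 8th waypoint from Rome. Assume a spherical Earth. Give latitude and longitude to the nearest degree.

The haversine formula gives a central angle δ ≈ 2.028 rad (116.2°) between the endpoints.
Interpolate at f = 8/10 with slerp weights a = sin((1−f)δ)/sin δ ≈ 0.440, b = sin(fδ)/sin δ ≈ 1.113.
p = a·p₁ + b·p₂ ≈ (-0.641, -0.319, 0.698); φ = arcsin(p_z) ≈ 44.25°, λ = atan2(p_y, p_x) ≈ -153.53°.

≈ 44°N, 154°W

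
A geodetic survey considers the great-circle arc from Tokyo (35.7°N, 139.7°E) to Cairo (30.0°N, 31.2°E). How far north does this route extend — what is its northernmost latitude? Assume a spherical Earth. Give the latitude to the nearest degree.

The great circle lies in the plane with unit normal n̂ = (p₁ × p₂)/|p₁ × p₂|.
Here n̂_z ≈ -0.669; the vertex latitude is φ_max = arccos|n̂_z| ≈ 48.0°.
Check via Clairaut: cos φ_max = |cos φ₁| · sin C = cos(35.7°)·sin(55.4°) ≈ 0.669, again giving ≈ 48.0°.

≈ 48°N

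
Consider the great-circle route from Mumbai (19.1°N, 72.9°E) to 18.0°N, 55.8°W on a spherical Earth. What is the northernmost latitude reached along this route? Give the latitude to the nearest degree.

≈ 38°N

The great circle lies in the plane with unit normal n̂ = (p₁ × p₂)/|p₁ × p₂|.
Here n̂_z ≈ -0.790; the vertex latitude is φ_max = arccos|n̂_z| ≈ 37.8°.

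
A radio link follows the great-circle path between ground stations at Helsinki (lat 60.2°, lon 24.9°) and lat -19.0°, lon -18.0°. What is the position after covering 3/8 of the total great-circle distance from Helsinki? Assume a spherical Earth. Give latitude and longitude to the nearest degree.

≈ lat 32°, lon 1°

Convert each endpoint to a unit vector on the sphere (x = cos φ cos λ, y = cos φ sin λ, z = sin φ).
The central angle between the endpoints is δ = arccos(p₁·p₂) ≈ 1.509 rad (86.5°).
Interpolate at f = 3/8 with slerp weights a = sin((1−f)δ)/sin δ ≈ 0.811, b = sin(fδ)/sin δ ≈ 0.537.
p = a·p₁ + b·p₂ ≈ (0.849, 0.013, 0.529); φ = arcsin(p_z) ≈ 31.93°, λ = atan2(p_y, p_x) ≈ 0.86°.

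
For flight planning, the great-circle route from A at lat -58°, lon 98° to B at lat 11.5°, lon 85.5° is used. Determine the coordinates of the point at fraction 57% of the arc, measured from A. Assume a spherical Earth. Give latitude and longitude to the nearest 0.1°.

Write both endpoints as unit vectors p₁, p₂ with components (cos φ cos λ, cos φ sin λ, sin φ).
The central angle between the endpoints is δ = arccos(p₁·p₂) ≈ 1.226 rad (70.3°).
Interpolate at f = 0.57 with slerp weights a = sin((1−f)δ)/sin δ ≈ 0.535, b = sin(fδ)/sin δ ≈ 0.684.
p = a·p₁ + b·p₂ ≈ (0.013, 0.948, -0.317); φ = arcsin(p_z) ≈ -18.49°, λ = atan2(p_y, p_x) ≈ 89.21°.

≈ lat -18.5°, lon 89.2°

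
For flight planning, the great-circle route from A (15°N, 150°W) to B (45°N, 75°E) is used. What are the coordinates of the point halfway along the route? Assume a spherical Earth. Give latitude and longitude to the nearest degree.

Write both endpoints as unit vectors p₁, p₂ with components (cos φ cos λ, cos φ sin λ, sin φ).
The central angle between the endpoints is δ = arccos(p₁·p₂) ≈ 1.875 rad (107.5°).
Interpolate at f = 1/2 with slerp weights a = sin((1−f)δ)/sin δ ≈ 0.845, b = sin(fδ)/sin δ ≈ 0.845.
p = a·p₁ + b·p₂ ≈ (-0.552, 0.169, 0.816); φ = arcsin(p_z) ≈ 54.72°, λ = atan2(p_y, p_x) ≈ 162.98°.

≈ (55°N, 163°E)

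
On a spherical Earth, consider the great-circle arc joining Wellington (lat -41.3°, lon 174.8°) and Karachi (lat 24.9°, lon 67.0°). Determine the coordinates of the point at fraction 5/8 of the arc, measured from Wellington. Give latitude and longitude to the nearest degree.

Write both endpoints as unit vectors p₁, p₂ with components (cos φ cos λ, cos φ sin λ, sin φ).
The central angle between the endpoints is δ = arccos(p₁·p₂) ≈ 2.079 rad (119.1°).
Interpolate at f = 5/8 with slerp weights a = sin((1−f)δ)/sin δ ≈ 0.804, b = sin(fδ)/sin δ ≈ 1.102.
p = a·p₁ + b·p₂ ≈ (-0.211, 0.975, -0.067); φ = arcsin(p_z) ≈ -3.83°, λ = atan2(p_y, p_x) ≈ 102.21°.

≈ lat -4°, lon 102°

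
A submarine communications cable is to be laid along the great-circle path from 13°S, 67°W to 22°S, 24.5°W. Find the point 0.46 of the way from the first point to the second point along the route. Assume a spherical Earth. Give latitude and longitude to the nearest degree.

The haversine formula gives a central angle δ ≈ 0.722 rad (41.4°) between the endpoints.
Interpolate at f = 0.46 with slerp weights a = sin((1−f)δ)/sin δ ≈ 0.575, b = sin(fδ)/sin δ ≈ 0.493.
p = a·p₁ + b·p₂ ≈ (0.635, -0.706, -0.314); φ = arcsin(p_z) ≈ -18.31°, λ = atan2(p_y, p_x) ≈ -48.00°.

≈ 18°S, 48°W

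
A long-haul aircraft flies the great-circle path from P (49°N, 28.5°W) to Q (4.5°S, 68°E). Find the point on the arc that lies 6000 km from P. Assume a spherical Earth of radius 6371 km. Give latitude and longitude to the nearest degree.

≈ (28°N, 37°E)

From cos δ = sin φ₁ sin φ₂ + cos φ₁ cos φ₂ cos Δλ, the central angle is δ ≈ 1.704 rad (97.7°). The total great-circle distance is δ·R ≈ 1.704 × 6371 ≈ 10859 km, so the target fraction is f = 6000/10859 ≈ 0.553.
Interpolate at f ≈ 0.553 with slerp weights a = sin((1−f)δ)/sin δ ≈ 0.697, b = sin(fδ)/sin δ ≈ 0.816.
p = a·p₁ + b·p₂ ≈ (0.707, 0.536, 0.462); φ = arcsin(p_z) ≈ 27.52°, λ = atan2(p_y, p_x) ≈ 37.18°.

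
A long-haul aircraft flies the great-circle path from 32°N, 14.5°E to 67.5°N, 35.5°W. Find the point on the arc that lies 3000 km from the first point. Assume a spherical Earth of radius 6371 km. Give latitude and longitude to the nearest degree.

The haversine formula gives a central angle δ ≈ 0.798 rad (45.7°) between the endpoints. The total great-circle distance is δ·R ≈ 0.798 × 6371 ≈ 5084 km, so the target fraction is f = 3000/5084 ≈ 0.590.
Interpolate at f ≈ 0.590 with slerp weights a = sin((1−f)δ)/sin δ ≈ 0.449, b = sin(fδ)/sin δ ≈ 0.634.
p = a·p₁ + b·p₂ ≈ (0.566, -0.046, 0.823); φ = arcsin(p_z) ≈ 55.41°, λ = atan2(p_y, p_x) ≈ -4.60°.

≈ 55°N, 5°W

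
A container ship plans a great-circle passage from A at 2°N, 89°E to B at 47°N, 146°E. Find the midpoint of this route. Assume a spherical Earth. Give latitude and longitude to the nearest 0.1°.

≈ 27.3°N, 111.6°E

Convert each endpoint to a unit vector on the sphere (x = cos φ cos λ, y = cos φ sin λ, z = sin φ).
The central angle between the endpoints is δ = arccos(p₁·p₂) ≈ 1.163 rad (66.6°).
Interpolate at f = 1/2 with slerp weights a = sin((1−f)δ)/sin δ ≈ 0.598, b = sin(fδ)/sin δ ≈ 0.598.
p = a·p₁ + b·p₂ ≈ (-0.328, 0.826, 0.458); φ = arcsin(p_z) ≈ 27.29°, λ = atan2(p_y, p_x) ≈ 111.65°.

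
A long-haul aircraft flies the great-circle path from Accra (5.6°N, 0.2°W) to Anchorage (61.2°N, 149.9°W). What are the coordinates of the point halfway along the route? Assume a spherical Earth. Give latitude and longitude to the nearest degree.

≈ (57°N, 23°W)

From cos δ = sin φ₁ sin φ₂ + cos φ₁ cos φ₂ cos Δλ, the central angle is δ ≈ 1.905 rad (109.2°).
Interpolate at f = 1/2 with slerp weights a = sin((1−f)δ)/sin δ ≈ 0.863, b = sin(fδ)/sin δ ≈ 0.863.
p = a·p₁ + b·p₂ ≈ (0.499, -0.211, 0.840); φ = arcsin(p_z) ≈ 57.18°, λ = atan2(p_y, p_x) ≈ -22.96°.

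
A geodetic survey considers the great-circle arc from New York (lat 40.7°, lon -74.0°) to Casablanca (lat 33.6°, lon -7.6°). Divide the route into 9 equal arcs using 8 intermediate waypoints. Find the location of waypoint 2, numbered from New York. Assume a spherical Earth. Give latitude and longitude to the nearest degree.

≈ lat 43°, lon -59°

From cos δ = sin φ₁ sin φ₂ + cos φ₁ cos φ₂ cos Δλ, the central angle is δ ≈ 0.910 rad (52.1°).
Interpolate at f = 2/9 with slerp weights a = sin((1−f)δ)/sin δ ≈ 0.823, b = sin(fδ)/sin δ ≈ 0.254.
p = a·p₁ + b·p₂ ≈ (0.382, -0.628, 0.678); φ = arcsin(p_z) ≈ 42.67°, λ = atan2(p_y, p_x) ≈ -58.69°.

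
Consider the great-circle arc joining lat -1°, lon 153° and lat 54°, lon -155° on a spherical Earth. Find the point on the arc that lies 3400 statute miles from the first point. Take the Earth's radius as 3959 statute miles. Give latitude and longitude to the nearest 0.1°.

Write both endpoints as unit vectors p₁, p₂ with components (cos φ cos λ, cos φ sin λ, sin φ).
The central angle between the endpoints is δ = arccos(p₁·p₂) ≈ 1.216 rad (69.7°). The total great-circle distance is δ·R ≈ 1.216 × 3959 ≈ 4813 mi, so the target fraction is f = 3400/4813 ≈ 0.706.
Interpolate at f ≈ 0.706 with slerp weights a = sin((1−f)δ)/sin δ ≈ 0.373, b = sin(fδ)/sin δ ≈ 0.807.
p = a·p₁ + b·p₂ ≈ (-0.762, -0.031, 0.647); φ = arcsin(p_z) ≈ 40.30°, λ = atan2(p_y, p_x) ≈ -177.64°.

≈ lat 40.3°, lon -177.6°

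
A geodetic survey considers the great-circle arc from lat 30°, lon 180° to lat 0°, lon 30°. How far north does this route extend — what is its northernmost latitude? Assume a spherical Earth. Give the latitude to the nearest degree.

The great circle lies in the plane with unit normal n̂ = (p₁ × p₂)/|p₁ × p₂|.
Here n̂_z ≈ -0.655; the vertex latitude is φ_max = arccos|n̂_z| ≈ 49.1°.
Check via Clairaut: cos φ_max = |cos φ₁| · sin C = cos(30.0°)·sin(49.1°) ≈ 0.655, again giving ≈ 49.1°.

≈ 49°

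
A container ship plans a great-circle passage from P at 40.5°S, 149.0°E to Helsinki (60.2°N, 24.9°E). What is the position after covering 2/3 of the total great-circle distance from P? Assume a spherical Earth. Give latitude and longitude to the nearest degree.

Convert each endpoint to a unit vector on the sphere (x = cos φ cos λ, y = cos φ sin λ, z = sin φ).
The central angle between the endpoints is δ = arccos(p₁·p₂) ≈ 2.458 rad (140.8°).
Interpolate at f = 2/3 with slerp weights a = sin((1−f)δ)/sin δ ≈ 1.157, b = sin(fδ)/sin δ ≈ 1.580.
p = a·p₁ + b·p₂ ≈ (-0.042, 0.784, 0.620); φ = arcsin(p_z) ≈ 38.28°, λ = atan2(p_y, p_x) ≈ 93.07°.

≈ 38°N, 93°E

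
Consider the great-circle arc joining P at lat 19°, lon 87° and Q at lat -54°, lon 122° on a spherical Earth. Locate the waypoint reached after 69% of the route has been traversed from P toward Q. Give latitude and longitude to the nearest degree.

≈ lat -32°, lon 106°

Convert each endpoint to a unit vector on the sphere (x = cos φ cos λ, y = cos φ sin λ, z = sin φ).
The central angle between the endpoints is δ = arccos(p₁·p₂) ≈ 1.378 rad (78.9°).
Interpolate at f = 0.69 with slerp weights a = sin((1−f)δ)/sin δ ≈ 0.422, b = sin(fδ)/sin δ ≈ 0.829.
p = a·p₁ + b·p₂ ≈ (-0.237, 0.812, -0.533); φ = arcsin(p_z) ≈ -32.24°, λ = atan2(p_y, p_x) ≈ 106.30°.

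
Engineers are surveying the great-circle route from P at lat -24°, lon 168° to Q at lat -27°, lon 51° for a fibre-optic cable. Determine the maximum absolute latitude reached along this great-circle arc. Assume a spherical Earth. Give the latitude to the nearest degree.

≈ -42°

The great circle lies in the plane with unit normal n̂ = (p₁ × p₂)/|p₁ × p₂|.
Here n̂_z ≈ -0.738; the vertex latitude is φ_max = arccos|n̂_z| ≈ 42.4°.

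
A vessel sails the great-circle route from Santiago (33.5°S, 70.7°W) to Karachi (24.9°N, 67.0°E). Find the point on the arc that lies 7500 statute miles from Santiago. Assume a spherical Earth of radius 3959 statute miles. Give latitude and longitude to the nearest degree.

The haversine formula gives a central angle δ ≈ 2.485 rad (142.4°) between the endpoints. The total great-circle distance is δ·R ≈ 2.485 × 3959 ≈ 9836 mi, so the target fraction is f = 7500/9836 ≈ 0.762.
Interpolate at f ≈ 0.762 with slerp weights a = sin((1−f)δ)/sin δ ≈ 0.911, b = sin(fδ)/sin δ ≈ 1.552.
p = a·p₁ + b·p₂ ≈ (0.801, 0.579, 0.151); φ = arcsin(p_z) ≈ 8.67°, λ = atan2(p_y, p_x) ≈ 35.85°.

≈ (9°N, 36°E)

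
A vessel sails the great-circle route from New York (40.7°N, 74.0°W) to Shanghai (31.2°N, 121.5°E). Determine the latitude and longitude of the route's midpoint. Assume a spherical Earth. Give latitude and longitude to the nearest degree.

The haversine formula gives a central angle δ ≈ 1.862 rad (106.7°) between the endpoints.
Interpolate at f = 1/2 with slerp weights a = sin((1−f)δ)/sin δ ≈ 0.837, b = sin(fδ)/sin δ ≈ 0.837.
p = a·p₁ + b·p₂ ≈ (-0.199, 0.000, 0.980); φ = arcsin(p_z) ≈ 78.51°, λ = atan2(p_y, p_x) ≈ 179.87°.

≈ 79°N, 180°E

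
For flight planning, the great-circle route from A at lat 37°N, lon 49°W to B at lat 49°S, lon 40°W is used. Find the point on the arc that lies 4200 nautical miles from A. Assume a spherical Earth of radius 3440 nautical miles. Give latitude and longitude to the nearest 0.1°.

≈ lat 32.7°S, lon 42.4°W

The haversine formula gives a central angle δ ≈ 1.507 rad (86.4°) between the endpoints. The total great-circle distance is δ·R ≈ 1.507 × 3440 ≈ 5186 nmi, so the target fraction is f = 4200/5186 ≈ 0.810.
Interpolate at f ≈ 0.810 with slerp weights a = sin((1−f)δ)/sin δ ≈ 0.283, b = sin(fδ)/sin δ ≈ 0.941.
p = a·p₁ + b·p₂ ≈ (0.621, -0.568, -0.540); φ = arcsin(p_z) ≈ -32.68°, λ = atan2(p_y, p_x) ≈ -42.41°.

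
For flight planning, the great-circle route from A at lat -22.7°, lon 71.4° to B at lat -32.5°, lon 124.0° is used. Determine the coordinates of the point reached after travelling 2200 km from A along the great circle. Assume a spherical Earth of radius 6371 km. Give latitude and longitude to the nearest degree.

≈ lat -29°, lon 92°

Convert each endpoint to a unit vector on the sphere (x = cos φ cos λ, y = cos φ sin λ, z = sin φ).
The central angle between the endpoints is δ = arccos(p₁·p₂) ≈ 0.823 rad (47.2°). The total great-circle distance is δ·R ≈ 0.823 × 6371 ≈ 5244 km, so the target fraction is f = 2200/5244 ≈ 0.420.
Interpolate at f ≈ 0.420 with slerp weights a = sin((1−f)δ)/sin δ ≈ 0.627, b = sin(fδ)/sin δ ≈ 0.462.
p = a·p₁ + b·p₂ ≈ (-0.033, 0.871, -0.490); φ = arcsin(p_z) ≈ -29.34°, λ = atan2(p_y, p_x) ≈ 92.18°.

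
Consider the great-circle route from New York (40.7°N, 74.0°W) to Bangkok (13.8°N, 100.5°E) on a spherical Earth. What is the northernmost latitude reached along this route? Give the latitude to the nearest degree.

The great circle lies in the plane with unit normal n̂ = (p₁ × p₂)/|p₁ × p₂|.
Here n̂_z ≈ +0.086; the vertex latitude is φ_max = arccos|n̂_z| ≈ 85.0°.
Check via Clairaut: cos φ_max = |cos φ₁| · sin C = cos(40.7°)·sin(6.5°) ≈ 0.086, again giving ≈ 85.0°.

≈ 85°N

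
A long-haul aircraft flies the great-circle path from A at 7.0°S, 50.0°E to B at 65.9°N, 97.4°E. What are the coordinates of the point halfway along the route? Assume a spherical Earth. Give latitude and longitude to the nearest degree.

Write both endpoints as unit vectors p₁, p₂ with components (cos φ cos λ, cos φ sin λ, sin φ).
The central angle between the endpoints is δ = arccos(p₁·p₂) ≈ 1.407 rad (80.6°).
Interpolate at f = 1/2 with slerp weights a = sin((1−f)δ)/sin δ ≈ 0.656, b = sin(fδ)/sin δ ≈ 0.656.
p = a·p₁ + b·p₂ ≈ (0.384, 0.764, 0.519); φ = arcsin(p_z) ≈ 31.24°, λ = atan2(p_y, p_x) ≈ 63.33°.

≈ 31°N, 63°E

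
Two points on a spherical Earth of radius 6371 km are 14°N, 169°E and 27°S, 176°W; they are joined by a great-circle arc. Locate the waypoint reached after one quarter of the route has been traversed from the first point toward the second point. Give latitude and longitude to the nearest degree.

Write both endpoints as unit vectors p₁, p₂ with components (cos φ cos λ, cos φ sin λ, sin φ).
The central angle between the endpoints is δ = arccos(p₁·p₂) ≈ 0.759 rad (43.5°).
Interpolate at f = 1/4 with slerp weights a = sin((1−f)δ)/sin δ ≈ 0.783, b = sin(fδ)/sin δ ≈ 0.274.
p = a·p₁ + b·p₂ ≈ (-0.990, 0.128, 0.065); φ = arcsin(p_z) ≈ 3.73°, λ = atan2(p_y, p_x) ≈ 172.63°.

≈ 4°N, 173°E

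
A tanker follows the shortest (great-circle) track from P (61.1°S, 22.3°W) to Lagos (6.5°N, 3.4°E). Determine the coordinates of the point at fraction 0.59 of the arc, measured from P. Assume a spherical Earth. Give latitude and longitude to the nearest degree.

≈ (22°S, 3°W)

The haversine formula gives a central angle δ ≈ 1.231 rad (70.5°) between the endpoints.
Interpolate at f = 0.59 with slerp weights a = sin((1−f)δ)/sin δ ≈ 0.513, b = sin(fδ)/sin δ ≈ 0.704.
p = a·p₁ + b·p₂ ≈ (0.928, -0.053, -0.369); φ = arcsin(p_z) ≈ -21.67°, λ = atan2(p_y, p_x) ≈ -3.24°.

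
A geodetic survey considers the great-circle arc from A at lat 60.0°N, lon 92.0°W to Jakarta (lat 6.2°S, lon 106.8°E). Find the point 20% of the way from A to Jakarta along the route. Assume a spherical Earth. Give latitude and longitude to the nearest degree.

≈ lat 78°N, lon 146°W

Write both endpoints as unit vectors p₁, p₂ with components (cos φ cos λ, cos φ sin λ, sin φ).
The central angle between the endpoints is δ = arccos(p₁·p₂) ≈ 2.170 rad (124.3°).
Interpolate at f = 0.20 with slerp weights a = sin((1−f)δ)/sin δ ≈ 1.195, b = sin(fδ)/sin δ ≈ 0.509.
p = a·p₁ + b·p₂ ≈ (-0.167, -0.112, 0.980); φ = arcsin(p_z) ≈ 78.38°, λ = atan2(p_y, p_x) ≈ -146.13°.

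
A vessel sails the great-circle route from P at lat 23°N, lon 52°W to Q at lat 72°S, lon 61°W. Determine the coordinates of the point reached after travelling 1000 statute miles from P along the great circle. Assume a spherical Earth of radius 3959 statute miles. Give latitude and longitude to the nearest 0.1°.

From cos δ = sin φ₁ sin φ₂ + cos φ₁ cos φ₂ cos Δλ, the central angle is δ ≈ 1.662 rad (95.2°). The total great-circle distance is δ·R ≈ 1.662 × 3959 ≈ 6578 mi, so the target fraction is f = 1000/6578 ≈ 0.152.
Interpolate at f ≈ 0.152 with slerp weights a = sin((1−f)δ)/sin δ ≈ 0.991, b = sin(fδ)/sin δ ≈ 0.251.
p = a·p₁ + b·p₂ ≈ (0.599, -0.787, 0.149); φ = arcsin(p_z) ≈ 8.54°, λ = atan2(p_y, p_x) ≈ -52.70°.

≈ lat 8.5°N, lon 52.7°W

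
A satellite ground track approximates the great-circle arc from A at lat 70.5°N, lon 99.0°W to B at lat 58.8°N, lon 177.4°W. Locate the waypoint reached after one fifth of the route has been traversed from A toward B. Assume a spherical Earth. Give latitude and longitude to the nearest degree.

≈ lat 72°N, lon 119°W

Convert each endpoint to a unit vector on the sphere (x = cos φ cos λ, y = cos φ sin λ, z = sin φ).
The central angle between the endpoints is δ = arccos(p₁·p₂) ≈ 0.572 rad (32.7°).
Interpolate at f = 1/5 with slerp weights a = sin((1−f)δ)/sin δ ≈ 0.816, b = sin(fδ)/sin δ ≈ 0.211.
p = a·p₁ + b·p₂ ≈ (-0.152, -0.274, 0.950); φ = arcsin(p_z) ≈ 71.75°, λ = atan2(p_y, p_x) ≈ -118.97°.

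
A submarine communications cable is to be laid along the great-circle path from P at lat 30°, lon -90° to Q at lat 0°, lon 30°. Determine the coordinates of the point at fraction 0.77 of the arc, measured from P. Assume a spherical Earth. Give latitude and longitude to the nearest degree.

≈ lat 14°, lon 7°

Convert each endpoint to a unit vector on the sphere (x = cos φ cos λ, y = cos φ sin λ, z = sin φ).
The central angle between the endpoints is δ = arccos(p₁·p₂) ≈ 2.019 rad (115.7°).
Interpolate at f = 0.77 with slerp weights a = sin((1−f)δ)/sin δ ≈ 0.497, b = sin(fδ)/sin δ ≈ 1.109.
p = a·p₁ + b·p₂ ≈ (0.961, 0.124, 0.248); φ = arcsin(p_z) ≈ 14.38°, λ = atan2(p_y, p_x) ≈ 7.38°.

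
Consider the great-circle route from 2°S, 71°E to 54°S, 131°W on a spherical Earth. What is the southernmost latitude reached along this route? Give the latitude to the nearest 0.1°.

The great circle lies in the plane with unit normal n̂ = (p₁ × p₂)/|p₁ × p₂|.
Here n̂_z ≈ +0.257; the vertex latitude is φ_max = arccos|n̂_z| ≈ 75.1°.

≈ 75.1°S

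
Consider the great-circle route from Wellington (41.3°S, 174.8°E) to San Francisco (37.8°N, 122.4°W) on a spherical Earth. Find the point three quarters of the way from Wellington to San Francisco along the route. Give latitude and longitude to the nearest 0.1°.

≈ 18.5°N, 139.5°W

Convert each endpoint to a unit vector on the sphere (x = cos φ cos λ, y = cos φ sin λ, z = sin φ).
The central angle between the endpoints is δ = arccos(p₁·p₂) ≈ 1.704 rad (97.7°).
Interpolate at f = 3/4 with slerp weights a = sin((1−f)δ)/sin δ ≈ 0.417, b = sin(fδ)/sin δ ≈ 0.966.
p = a·p₁ + b·p₂ ≈ (-0.721, -0.616, 0.317); φ = arcsin(p_z) ≈ 18.48°, λ = atan2(p_y, p_x) ≈ -139.49°.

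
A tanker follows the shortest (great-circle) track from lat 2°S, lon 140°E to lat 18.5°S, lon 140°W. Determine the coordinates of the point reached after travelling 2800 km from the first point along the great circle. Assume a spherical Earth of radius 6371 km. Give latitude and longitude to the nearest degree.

≈ lat 10°S, lon 164°E

From cos δ = sin φ₁ sin φ₂ + cos φ₁ cos φ₂ cos Δλ, the central angle is δ ≈ 1.394 rad (79.9°). The total great-circle distance is δ·R ≈ 1.394 × 6371 ≈ 8883 km, so the target fraction is f = 2800/8883 ≈ 0.315.
Interpolate at f ≈ 0.315 with slerp weights a = sin((1−f)δ)/sin δ ≈ 0.829, b = sin(fδ)/sin δ ≈ 0.432.
p = a·p₁ + b·p₂ ≈ (-0.949, 0.269, -0.166); φ = arcsin(p_z) ≈ -9.56°, λ = atan2(p_y, p_x) ≈ 164.16°.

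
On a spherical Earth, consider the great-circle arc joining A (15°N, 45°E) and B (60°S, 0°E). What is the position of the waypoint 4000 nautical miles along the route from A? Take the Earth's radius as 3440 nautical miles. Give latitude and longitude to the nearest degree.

Write both endpoints as unit vectors p₁, p₂ with components (cos φ cos λ, cos φ sin λ, sin φ).
The central angle between the endpoints is δ = arccos(p₁·p₂) ≈ 1.453 rad (83.3°). The total great-circle distance is δ·R ≈ 1.453 × 3440 ≈ 4999 nmi, so the target fraction is f = 4000/4999 ≈ 0.800.
Interpolate at f ≈ 0.800 with slerp weights a = sin((1−f)δ)/sin δ ≈ 0.288, b = sin(fδ)/sin δ ≈ 0.924.
p = a·p₁ + b·p₂ ≈ (0.659, 0.197, -0.726); φ = arcsin(p_z) ≈ -46.54°, λ = atan2(p_y, p_x) ≈ 16.63°.

≈ (47°S, 17°E)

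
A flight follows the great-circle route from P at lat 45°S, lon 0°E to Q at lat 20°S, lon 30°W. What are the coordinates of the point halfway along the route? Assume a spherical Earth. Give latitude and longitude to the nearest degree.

≈ lat 33°S, lon 17°W

Convert each endpoint to a unit vector on the sphere (x = cos φ cos λ, y = cos φ sin λ, z = sin φ).
The central angle between the endpoints is δ = arccos(p₁·p₂) ≈ 0.614 rad (35.2°).
Interpolate at f = 1/2 with slerp weights a = sin((1−f)δ)/sin δ ≈ 0.525, b = sin(fδ)/sin δ ≈ 0.525.
p = a·p₁ + b·p₂ ≈ (0.798, -0.246, -0.550); φ = arcsin(p_z) ≈ -33.39°, λ = atan2(p_y, p_x) ≈ -17.17°.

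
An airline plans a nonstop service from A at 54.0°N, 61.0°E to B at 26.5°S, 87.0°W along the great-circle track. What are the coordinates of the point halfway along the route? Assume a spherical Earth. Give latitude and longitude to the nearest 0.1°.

Write both endpoints as unit vectors p₁, p₂ with components (cos φ cos λ, cos φ sin λ, sin φ).
The central angle between the endpoints is δ = arccos(p₁·p₂) ≈ 2.510 rad (143.8°).
Interpolate at f = 1/2 with slerp weights a = sin((1−f)δ)/sin δ ≈ 1.610, b = sin(fδ)/sin δ ≈ 1.610.
p = a·p₁ + b·p₂ ≈ (0.534, -0.611, 0.584); φ = arcsin(p_z) ≈ 35.74°, λ = atan2(p_y, p_x) ≈ -48.85°.

≈ 35.7°N, 48.8°W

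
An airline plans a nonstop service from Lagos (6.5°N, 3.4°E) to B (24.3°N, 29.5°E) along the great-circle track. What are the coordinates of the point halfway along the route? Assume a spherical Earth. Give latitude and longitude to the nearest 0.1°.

From cos δ = sin φ₁ sin φ₂ + cos φ₁ cos φ₂ cos Δλ, the central angle is δ ≈ 0.536 rad (30.7°).
Interpolate at f = 1/2 with slerp weights a = sin((1−f)δ)/sin δ ≈ 0.519, b = sin(fδ)/sin δ ≈ 0.519.
p = a·p₁ + b·p₂ ≈ (0.926, 0.263, 0.272); φ = arcsin(p_z) ≈ 15.79°, λ = atan2(p_y, p_x) ≈ 15.88°.

≈ (15.8°N, 15.9°E)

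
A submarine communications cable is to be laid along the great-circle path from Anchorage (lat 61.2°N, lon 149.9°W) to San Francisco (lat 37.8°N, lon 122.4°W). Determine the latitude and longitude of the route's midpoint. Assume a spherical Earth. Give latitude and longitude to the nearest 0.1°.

From cos δ = sin φ₁ sin φ₂ + cos φ₁ cos φ₂ cos Δλ, the central angle is δ ≈ 0.506 rad (29.0°).
Interpolate at f = 1/2 with slerp weights a = sin((1−f)δ)/sin δ ≈ 0.516, b = sin(fδ)/sin δ ≈ 0.516.
p = a·p₁ + b·p₂ ≈ (-0.434, -0.469, 0.769); φ = arcsin(p_z) ≈ 50.27°, λ = atan2(p_y, p_x) ≈ -132.75°.

≈ lat 50.3°N, lon 132.8°W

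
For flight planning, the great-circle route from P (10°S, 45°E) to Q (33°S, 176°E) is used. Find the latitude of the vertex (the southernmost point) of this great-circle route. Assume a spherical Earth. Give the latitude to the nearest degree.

≈ 46°S

The great circle lies in the plane with unit normal n̂ = (p₁ × p₂)/|p₁ × p₂|.
Here n̂_z ≈ +0.697; the vertex latitude is φ_max = arccos|n̂_z| ≈ 45.8°.
Check via Clairaut: cos φ_max = |cos φ₁| · sin C = cos(10.0°)·sin(135.0°) ≈ 0.697, again giving ≈ 45.8°.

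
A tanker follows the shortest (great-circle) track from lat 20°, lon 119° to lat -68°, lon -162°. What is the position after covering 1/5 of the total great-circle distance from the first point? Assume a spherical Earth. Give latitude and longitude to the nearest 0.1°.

The haversine formula gives a central angle δ ≈ 1.823 rad (104.5°) between the endpoints.
Interpolate at f = 1/5 with slerp weights a = sin((1−f)δ)/sin δ ≈ 1.026, b = sin(fδ)/sin δ ≈ 0.368.
p = a·p₁ + b·p₂ ≈ (-0.599, 0.801, 0.009); φ = arcsin(p_z) ≈ 0.54°, λ = atan2(p_y, p_x) ≈ 126.78°.

≈ lat 0.5°, lon 126.8°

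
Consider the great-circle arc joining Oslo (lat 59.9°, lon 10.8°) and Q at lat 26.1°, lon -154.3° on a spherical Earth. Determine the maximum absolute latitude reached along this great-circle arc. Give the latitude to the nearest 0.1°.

The great circle lies in the plane with unit normal n̂ = (p₁ × p₂)/|p₁ × p₂|.
Here n̂_z ≈ -0.116; the vertex latitude is φ_max = arccos|n̂_z| ≈ 83.3°.
Check via Clairaut: cos φ_max = |cos φ₁| · sin C = cos(59.9°)·sin(13.4°) ≈ 0.116, again giving ≈ 83.3°.

≈ 83.3°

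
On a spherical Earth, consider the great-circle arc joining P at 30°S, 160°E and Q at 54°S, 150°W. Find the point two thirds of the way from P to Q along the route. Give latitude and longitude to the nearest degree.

≈ 49°S, 171°W

Write both endpoints as unit vectors p₁, p₂ with components (cos φ cos λ, cos φ sin λ, sin φ).
The central angle between the endpoints is δ = arccos(p₁·p₂) ≈ 0.750 rad (43.0°).
Interpolate at f = 2/3 with slerp weights a = sin((1−f)δ)/sin δ ≈ 0.363, b = sin(fδ)/sin δ ≈ 0.703.
p = a·p₁ + b·p₂ ≈ (-0.653, -0.099, -0.750); φ = arcsin(p_z) ≈ -48.63°, λ = atan2(p_y, p_x) ≈ -171.37°.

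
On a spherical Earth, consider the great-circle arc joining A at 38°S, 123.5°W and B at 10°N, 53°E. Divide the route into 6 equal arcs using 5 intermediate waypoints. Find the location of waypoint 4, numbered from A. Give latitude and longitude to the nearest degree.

≈ 40°S, 47°E

Convert each endpoint to a unit vector on the sphere (x = cos φ cos λ, y = cos φ sin λ, z = sin φ).
The central angle between the endpoints is δ = arccos(p₁·p₂) ≈ 2.650 rad (151.8°).
Interpolate at f = 4/6 with slerp weights a = sin((1−f)δ)/sin δ ≈ 1.637, b = sin(fδ)/sin δ ≈ 2.077.
p = a·p₁ + b·p₂ ≈ (0.519, 0.558, -0.647); φ = arcsin(p_z) ≈ -40.31°, λ = atan2(p_y, p_x) ≈ 47.07°.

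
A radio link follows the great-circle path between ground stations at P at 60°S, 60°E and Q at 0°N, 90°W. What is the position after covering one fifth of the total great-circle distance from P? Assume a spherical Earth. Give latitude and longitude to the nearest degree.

The haversine formula gives a central angle δ ≈ 2.019 rad (115.7°) between the endpoints.
Interpolate at f = 1/5 with slerp weights a = sin((1−f)δ)/sin δ ≈ 1.108, b = sin(fδ)/sin δ ≈ 0.436.
p = a·p₁ + b·p₂ ≈ (0.277, 0.044, -0.960); φ = arcsin(p_z) ≈ -73.71°, λ = atan2(p_y, p_x) ≈ 9.04°.

≈ 74°S, 9°E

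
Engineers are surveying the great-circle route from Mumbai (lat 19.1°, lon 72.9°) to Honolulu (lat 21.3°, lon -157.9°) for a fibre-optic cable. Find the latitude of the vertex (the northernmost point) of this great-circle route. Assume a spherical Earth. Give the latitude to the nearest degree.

The great circle lies in the plane with unit normal n̂ = (p₁ × p₂)/|p₁ × p₂|.
Here n̂_z ≈ +0.759; the vertex latitude is φ_max = arccos|n̂_z| ≈ 40.6°.
Check via Clairaut: cos φ_max = |cos φ₁| · sin C = cos(19.1°)·sin(53.4°) ≈ 0.759, again giving ≈ 40.6°.

≈ 41°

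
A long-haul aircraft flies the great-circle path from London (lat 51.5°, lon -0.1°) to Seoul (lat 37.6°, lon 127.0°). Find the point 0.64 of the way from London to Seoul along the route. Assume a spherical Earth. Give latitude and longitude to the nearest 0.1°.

≈ lat 59.7°, lon 98.3°

The haversine formula gives a central angle δ ≈ 1.390 rad (79.6°) between the endpoints.
Interpolate at f = 0.64 with slerp weights a = sin((1−f)δ)/sin δ ≈ 0.488, b = sin(fδ)/sin δ ≈ 0.790.
p = a·p₁ + b·p₂ ≈ (-0.073, 0.499, 0.863); φ = arcsin(p_z) ≈ 59.71°, λ = atan2(p_y, p_x) ≈ 98.31°.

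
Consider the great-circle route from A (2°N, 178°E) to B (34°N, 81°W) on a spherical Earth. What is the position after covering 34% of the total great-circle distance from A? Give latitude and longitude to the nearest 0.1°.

≈ (20.0°N, 153.3°W)

Write both endpoints as unit vectors p₁, p₂ with components (cos φ cos λ, cos φ sin λ, sin φ).
The central angle between the endpoints is δ = arccos(p₁·p₂) ≈ 1.710 rad (98.0°).
Interpolate at f = 0.34 with slerp weights a = sin((1−f)δ)/sin δ ≈ 0.913, b = sin(fδ)/sin δ ≈ 0.554.
p = a·p₁ + b·p₂ ≈ (-0.840, -0.422, 0.342); φ = arcsin(p_z) ≈ 19.99°, λ = atan2(p_y, p_x) ≈ -153.30°.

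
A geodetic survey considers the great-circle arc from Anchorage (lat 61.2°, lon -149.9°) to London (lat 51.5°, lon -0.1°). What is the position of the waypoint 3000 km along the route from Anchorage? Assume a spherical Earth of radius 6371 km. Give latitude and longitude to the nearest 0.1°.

≈ lat 80.4°, lon -79.6°

Write both endpoints as unit vectors p₁, p₂ with components (cos φ cos λ, cos φ sin λ, sin φ).
The central angle between the endpoints is δ = arccos(p₁·p₂) ≈ 1.130 rad (64.7°). The total great-circle distance is δ·R ≈ 1.130 × 6371 ≈ 7200 km, so the target fraction is f = 3000/7200 ≈ 0.417.
Interpolate at f ≈ 0.417 with slerp weights a = sin((1−f)δ)/sin δ ≈ 0.677, b = sin(fδ)/sin δ ≈ 0.502.
p = a·p₁ + b·p₂ ≈ (0.030, -0.164, 0.986); φ = arcsin(p_z) ≈ 80.39°, λ = atan2(p_y, p_x) ≈ -79.64°.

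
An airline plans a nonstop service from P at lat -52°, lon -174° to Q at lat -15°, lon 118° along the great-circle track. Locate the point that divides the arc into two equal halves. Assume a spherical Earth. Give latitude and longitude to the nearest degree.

≈ lat -38°, lon 144°

From cos δ = sin φ₁ sin φ₂ + cos φ₁ cos φ₂ cos Δλ, the central angle is δ ≈ 1.130 rad (64.7°).
Interpolate at f = 1/2 with slerp weights a = sin((1−f)δ)/sin δ ≈ 0.592, b = sin(fδ)/sin δ ≈ 0.592.
p = a·p₁ + b·p₂ ≈ (-0.631, 0.467, -0.620); φ = arcsin(p_z) ≈ -38.30°, λ = atan2(p_y, p_x) ≈ 143.50°.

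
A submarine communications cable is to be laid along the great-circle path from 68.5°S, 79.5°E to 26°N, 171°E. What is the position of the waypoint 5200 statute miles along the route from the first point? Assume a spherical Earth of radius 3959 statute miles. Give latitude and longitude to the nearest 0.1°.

≈ 10.5°S, 155.9°E

The haversine formula gives a central angle δ ≈ 2.000 rad (114.6°) between the endpoints. The total great-circle distance is δ·R ≈ 2.000 × 3959 ≈ 7919 mi, so the target fraction is f = 5200/7919 ≈ 0.657.
Interpolate at f ≈ 0.657 with slerp weights a = sin((1−f)δ)/sin δ ≈ 0.698, b = sin(fδ)/sin δ ≈ 1.064.
p = a·p₁ + b·p₂ ≈ (-0.898, 0.401, -0.183); φ = arcsin(p_z) ≈ -10.53°, λ = atan2(p_y, p_x) ≈ 155.93°.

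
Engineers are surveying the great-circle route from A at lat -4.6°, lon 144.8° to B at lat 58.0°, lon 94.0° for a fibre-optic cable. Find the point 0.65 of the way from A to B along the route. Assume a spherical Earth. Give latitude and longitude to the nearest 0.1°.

The haversine formula gives a central angle δ ≈ 1.302 rad (74.6°) between the endpoints.
Interpolate at f = 0.65 with slerp weights a = sin((1−f)δ)/sin δ ≈ 0.456, b = sin(fδ)/sin δ ≈ 0.777.
p = a·p₁ + b·p₂ ≈ (-0.400, 0.673, 0.622); φ = arcsin(p_z) ≈ 38.47°, λ = atan2(p_y, p_x) ≈ 120.76°.

≈ lat 38.5°, lon 120.8°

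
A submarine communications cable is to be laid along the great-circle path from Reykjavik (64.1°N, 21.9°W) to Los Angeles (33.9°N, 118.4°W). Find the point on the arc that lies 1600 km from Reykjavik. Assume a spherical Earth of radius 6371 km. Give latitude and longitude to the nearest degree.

Convert each endpoint to a unit vector on the sphere (x = cos φ cos λ, y = cos φ sin λ, z = sin φ).
The central angle between the endpoints is δ = arccos(p₁·p₂) ≈ 1.092 rad (62.6°). The total great-circle distance is δ·R ≈ 1.092 × 6371 ≈ 6957 km, so the target fraction is f = 1600/6957 ≈ 0.230.
Interpolate at f ≈ 0.230 with slerp weights a = sin((1−f)δ)/sin δ ≈ 0.840, b = sin(fδ)/sin δ ≈ 0.280.
p = a·p₁ + b·p₂ ≈ (0.230, -0.341, 0.911); φ = arcsin(p_z) ≈ 65.71°, λ = atan2(p_y, p_x) ≈ -56.05°.

≈ (66°N, 56°W)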